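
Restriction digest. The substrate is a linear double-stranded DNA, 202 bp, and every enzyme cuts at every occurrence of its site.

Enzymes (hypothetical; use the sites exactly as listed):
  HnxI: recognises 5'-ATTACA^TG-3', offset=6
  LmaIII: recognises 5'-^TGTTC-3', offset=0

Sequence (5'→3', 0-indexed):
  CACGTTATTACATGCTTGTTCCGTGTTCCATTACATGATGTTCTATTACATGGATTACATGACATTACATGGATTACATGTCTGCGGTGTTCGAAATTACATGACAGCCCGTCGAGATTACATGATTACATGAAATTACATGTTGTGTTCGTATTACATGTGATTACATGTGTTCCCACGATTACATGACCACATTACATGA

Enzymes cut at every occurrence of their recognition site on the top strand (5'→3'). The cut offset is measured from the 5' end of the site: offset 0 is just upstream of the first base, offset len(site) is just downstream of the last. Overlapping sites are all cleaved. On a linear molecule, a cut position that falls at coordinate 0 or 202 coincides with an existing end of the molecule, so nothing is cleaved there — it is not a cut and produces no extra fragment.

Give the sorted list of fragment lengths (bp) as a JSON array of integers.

Per-enzyme occurrences:
  HnxI ATTACATG/6: at [6, 29, 44, 53, 63, 72, 95, 116, 124, 134, 152, 162, 180, 193] ⇒ [12, 35, 50, 59, 69, 78, 101, 122, 130, 140, 158, 168, 186, 199]
  LmaIII TGTTC/0: at [16, 23, 38, 87, 145, 170] ⇒ [16, 23, 38, 87, 145, 170]

All cut coordinates (distinct, sorted): [12, 16, 23, 35, 38, 50, 59, 69, 78, 87, 101, 122, 130, 140, 145, 158, 168, 170, 186, 199]

Fragments:
  [0,12): 12 bp
  [12,16): 4 bp
  [16,23): 7 bp
  [23,35): 12 bp
  [35,38): 3 bp
  [38,50): 12 bp
  [50,59): 9 bp
  [59,69): 10 bp
  [69,78): 9 bp
  [78,87): 9 bp
  [87,101): 14 bp
  [101,122): 21 bp
  [122,130): 8 bp
  [130,140): 10 bp
  [140,145): 5 bp
  [145,158): 13 bp
  [158,168): 10 bp
  [168,170): 2 bp
  [170,186): 16 bp
  [186,199): 13 bp
  [199,202): 3 bp

[2,3,3,4,5,7,8,9,9,9,10,10,10,12,12,12,13,13,14,16,21]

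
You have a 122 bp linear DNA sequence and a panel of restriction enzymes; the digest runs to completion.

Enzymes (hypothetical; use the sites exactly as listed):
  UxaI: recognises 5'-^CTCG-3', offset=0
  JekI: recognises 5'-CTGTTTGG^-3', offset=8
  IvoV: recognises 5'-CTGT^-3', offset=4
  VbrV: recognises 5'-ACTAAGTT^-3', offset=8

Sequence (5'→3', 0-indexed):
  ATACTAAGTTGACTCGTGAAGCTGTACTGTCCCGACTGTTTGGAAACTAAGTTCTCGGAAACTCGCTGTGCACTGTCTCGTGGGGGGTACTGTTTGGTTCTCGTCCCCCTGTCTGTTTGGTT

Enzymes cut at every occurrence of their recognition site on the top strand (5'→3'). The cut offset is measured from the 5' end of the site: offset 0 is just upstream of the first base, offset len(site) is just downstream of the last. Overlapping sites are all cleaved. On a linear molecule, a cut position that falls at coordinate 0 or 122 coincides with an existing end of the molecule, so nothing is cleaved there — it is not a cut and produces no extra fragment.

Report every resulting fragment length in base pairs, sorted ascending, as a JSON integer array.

Scan for sites:
  UxaI CTCG/0: at [12, 53, 61, 76, 99] ⇒ [12, 53, 61, 76, 99]
  JekI CTGTTTGG/8: at [35, 89, 112] ⇒ [43, 97, 120]
  IvoV CTGT/4: at [21, 26, 35, 65, 72, 89, 108, 112] ⇒ [25, 30, 39, 69, 76, 93, 112, 116]
  VbrV ACTAAGTT/8: at [2, 45] ⇒ [10, 53]

All cut coordinates (distinct, sorted): [10, 12, 25, 30, 39, 43, 53, 61, 69, 76, 93, 97, 99, 112, 116, 120]

Fragment lengths:
  [0,10): 10 bp
  [10,12): 2 bp
  [12,25): 13 bp
  [25,30): 5 bp
  [30,39): 9 bp
  [39,43): 4 bp
  [43,53): 10 bp
  [53,61): 8 bp
  [61,69): 8 bp
  [69,76): 7 bp
  [76,93): 17 bp
  [93,97): 4 bp
  [97,99): 2 bp
  [99,112): 13 bp
  [112,116): 4 bp
  [116,120): 4 bp
  [120,122): 2 bp

[2,2,2,4,4,4,4,5,7,8,8,9,10,10,13,13,17]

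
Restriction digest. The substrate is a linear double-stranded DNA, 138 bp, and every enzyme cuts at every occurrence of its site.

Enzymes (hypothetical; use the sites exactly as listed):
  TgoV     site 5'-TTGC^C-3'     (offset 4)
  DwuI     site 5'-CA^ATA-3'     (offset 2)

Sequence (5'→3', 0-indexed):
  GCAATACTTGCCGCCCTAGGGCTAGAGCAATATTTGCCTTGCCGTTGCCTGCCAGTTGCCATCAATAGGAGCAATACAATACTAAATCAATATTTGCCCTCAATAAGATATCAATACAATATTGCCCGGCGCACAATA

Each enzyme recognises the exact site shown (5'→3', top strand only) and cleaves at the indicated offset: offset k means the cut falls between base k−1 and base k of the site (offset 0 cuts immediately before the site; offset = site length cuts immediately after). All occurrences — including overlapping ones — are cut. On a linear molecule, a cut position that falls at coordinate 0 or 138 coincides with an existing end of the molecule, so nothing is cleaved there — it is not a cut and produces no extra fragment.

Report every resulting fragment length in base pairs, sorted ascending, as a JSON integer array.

[3,3,5,5,5,5,5,6,7,8,8,8,9,10,11,11,11,18]

Scan for sites:
  TgoV (TTGCC, off=4): starts [7, 33, 38, 44, 55, 93, 121] → cuts [11, 37, 42, 48, 59, 97, 125]
  DwuI (CAATA, off=2): starts [1, 27, 62, 71, 76, 87, 100, 111, 116, 133] → cuts [3, 29, 64, 73, 78, 89, 102, 113, 118, 135]

All cut coordinates (distinct, sorted): [3, 11, 29, 37, 42, 48, 59, 64, 73, 78, 89, 97, 102, 113, 118, 125, 135]

Fragments:
  [0,3): 3 bp
  [3,11): 8 bp
  [11,29): 18 bp
  [29,37): 8 bp
  [37,42): 5 bp
  [42,48): 6 bp
  [48,59): 11 bp
  [59,64): 5 bp
  [64,73): 9 bp
  [73,78): 5 bp
  [78,89): 11 bp
  [89,97): 8 bp
  [97,102): 5 bp
  [102,113): 11 bp
  [113,118): 5 bp
  [118,125): 7 bp
  [125,135): 10 bp
  [135,138): 3 bp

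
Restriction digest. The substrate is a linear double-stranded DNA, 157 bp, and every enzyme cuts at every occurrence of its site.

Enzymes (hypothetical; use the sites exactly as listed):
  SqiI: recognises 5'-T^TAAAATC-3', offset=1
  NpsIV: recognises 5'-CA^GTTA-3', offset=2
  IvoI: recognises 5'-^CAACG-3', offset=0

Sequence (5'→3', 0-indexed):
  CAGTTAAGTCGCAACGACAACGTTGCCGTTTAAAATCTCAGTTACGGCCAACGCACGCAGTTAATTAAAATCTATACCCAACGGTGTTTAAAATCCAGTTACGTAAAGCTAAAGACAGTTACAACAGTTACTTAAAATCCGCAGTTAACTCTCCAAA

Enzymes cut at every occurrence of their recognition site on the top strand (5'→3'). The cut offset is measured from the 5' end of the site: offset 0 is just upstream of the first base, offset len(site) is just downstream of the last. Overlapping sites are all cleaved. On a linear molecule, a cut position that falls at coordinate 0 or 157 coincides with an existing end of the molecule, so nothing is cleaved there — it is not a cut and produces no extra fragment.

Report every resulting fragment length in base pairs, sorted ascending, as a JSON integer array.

Scan for sites:
  SqiI TTAAAATC/1: at [29, 64, 87, 131] ⇒ [30, 65, 88, 132]
  NpsIV CAGTTA/2: at [0, 38, 57, 95, 115, 124, 141] ⇒ [2, 40, 59, 97, 117, 126, 143]
  IvoI CAACG/0: at [11, 17, 48, 78] ⇒ [11, 17, 48, 78]

Pooled cuts: [2, 11, 17, 30, 40, 48, 59, 65, 78, 88, 97, 117, 126, 132, 143]

Fragment lengths:
  [0,2): 2 bp
  [2,11): 9 bp
  [11,17): 6 bp
  [17,30): 13 bp
  [30,40): 10 bp
  [40,48): 8 bp
  [48,59): 11 bp
  [59,65): 6 bp
  [65,78): 13 bp
  [78,88): 10 bp
  [88,97): 9 bp
  [97,117): 20 bp
  [117,126): 9 bp
  [126,132): 6 bp
  [132,143): 11 bp
  [143,157): 14 bp

[2,6,6,6,8,9,9,9,10,10,11,11,13,13,14,20]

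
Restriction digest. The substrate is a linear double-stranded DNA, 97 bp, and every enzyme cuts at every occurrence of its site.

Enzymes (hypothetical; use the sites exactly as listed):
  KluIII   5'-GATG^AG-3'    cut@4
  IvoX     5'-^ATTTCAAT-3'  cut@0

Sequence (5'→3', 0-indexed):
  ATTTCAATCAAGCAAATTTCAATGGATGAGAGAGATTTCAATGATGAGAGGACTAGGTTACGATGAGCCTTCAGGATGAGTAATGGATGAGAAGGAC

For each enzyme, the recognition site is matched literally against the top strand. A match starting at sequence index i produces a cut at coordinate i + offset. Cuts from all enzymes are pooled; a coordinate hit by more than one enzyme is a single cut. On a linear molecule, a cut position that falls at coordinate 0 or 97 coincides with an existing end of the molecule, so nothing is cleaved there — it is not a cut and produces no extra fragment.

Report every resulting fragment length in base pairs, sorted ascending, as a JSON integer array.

Site scan:
  KluIII GATGAG/4: at [24, 42, 61, 74, 85] ⇒ [28, 46, 65, 78, 89]
  IvoX ATTTCAAT/0: at [0, 15, 34] ⇒ [15, 34] (position 0 is a terminus of the linear molecule — no cut)

Pooled cuts: [15, 28, 34, 46, 65, 78, 89]

Fragments:
  [0,15): 15 bp
  [15,28): 13 bp
  [28,34): 6 bp
  [34,46): 12 bp
  [46,65): 19 bp
  [65,78): 13 bp
  [78,89): 11 bp
  [89,97): 8 bp

[6,8,11,12,13,13,15,19]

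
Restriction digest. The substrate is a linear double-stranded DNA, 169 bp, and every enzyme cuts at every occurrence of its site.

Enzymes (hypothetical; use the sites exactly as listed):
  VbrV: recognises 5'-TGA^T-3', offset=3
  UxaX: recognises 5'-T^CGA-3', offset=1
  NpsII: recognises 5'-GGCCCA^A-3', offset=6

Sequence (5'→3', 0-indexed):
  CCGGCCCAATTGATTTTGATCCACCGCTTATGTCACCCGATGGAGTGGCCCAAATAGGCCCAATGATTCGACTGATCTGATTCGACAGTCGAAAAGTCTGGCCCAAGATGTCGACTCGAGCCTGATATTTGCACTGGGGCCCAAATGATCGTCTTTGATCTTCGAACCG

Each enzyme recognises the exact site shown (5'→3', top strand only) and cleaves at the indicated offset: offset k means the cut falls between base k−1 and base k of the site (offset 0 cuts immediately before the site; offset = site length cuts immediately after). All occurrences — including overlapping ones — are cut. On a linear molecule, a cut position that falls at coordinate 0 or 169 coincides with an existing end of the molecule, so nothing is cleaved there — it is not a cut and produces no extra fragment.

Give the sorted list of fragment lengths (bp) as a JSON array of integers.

[2,2,4,4,5,5,5,5,6,6,7,7,7,8,9,10,10,16,18,33]

Scan for sites:
  VbrV TGAT/3: at [10, 16, 63, 72, 77, 122, 145, 155] ⇒ [13, 19, 66, 75, 80, 125, 148, 158]
  UxaX TCGA/1: at [67, 81, 88, 110, 115, 161] ⇒ [68, 82, 89, 111, 116, 162]
  NpsII GGCCCAA/6: at [2, 46, 56, 99, 137] ⇒ [8, 52, 62, 105, 143]

All cut coordinates (distinct, sorted): [8, 13, 19, 52, 62, 66, 68, 75, 80, 82, 89, 105, 111, 116, 125, 143, 148, 158, 162]

Fragment lengths:
  [0,8): 8 bp
  [8,13): 5 bp
  [13,19): 6 bp
  [19,52): 33 bp
  [52,62): 10 bp
  [62,66): 4 bp
  [66,68): 2 bp
  [68,75): 7 bp
  [75,80): 5 bp
  [80,82): 2 bp
  [82,89): 7 bp
  [89,105): 16 bp
  [105,111): 6 bp
  [111,116): 5 bp
  [116,125): 9 bp
  [125,143): 18 bp
  [143,148): 5 bp
  [148,158): 10 bp
  [158,162): 4 bp
  [162,169): 7 bp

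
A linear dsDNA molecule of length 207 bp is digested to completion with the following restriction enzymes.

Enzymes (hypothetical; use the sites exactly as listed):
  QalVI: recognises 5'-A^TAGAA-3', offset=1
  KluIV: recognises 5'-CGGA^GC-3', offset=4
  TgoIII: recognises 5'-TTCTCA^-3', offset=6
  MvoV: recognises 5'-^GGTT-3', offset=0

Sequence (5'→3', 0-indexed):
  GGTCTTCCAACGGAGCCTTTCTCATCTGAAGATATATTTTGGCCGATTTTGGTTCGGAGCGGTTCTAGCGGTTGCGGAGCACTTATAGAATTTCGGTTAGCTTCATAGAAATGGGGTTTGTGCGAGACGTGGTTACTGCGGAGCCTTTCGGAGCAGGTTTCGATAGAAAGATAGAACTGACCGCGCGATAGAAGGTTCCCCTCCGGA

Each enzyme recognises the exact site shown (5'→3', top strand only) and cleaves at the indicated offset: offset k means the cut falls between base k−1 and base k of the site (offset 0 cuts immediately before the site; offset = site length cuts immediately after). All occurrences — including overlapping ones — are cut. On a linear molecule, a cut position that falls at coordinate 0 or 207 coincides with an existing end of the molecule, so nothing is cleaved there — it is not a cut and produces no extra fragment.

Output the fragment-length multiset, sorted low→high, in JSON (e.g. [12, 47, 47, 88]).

[2,3,5,7,8,8,8,9,9,9,9,10,10,11,12,14,14,16,17,26]

Scan for sites:
  QalVI ATAGAA/1: at [84, 104, 162, 170, 187] ⇒ [85, 105, 163, 171, 188]
  KluIV CGGAGC/4: at [10, 54, 74, 138, 148] ⇒ [14, 58, 78, 142, 152]
  TgoIII TTCTCA/6: at [18] ⇒ [24]
  MvoV GGTT/0: at [50, 60, 69, 94, 114, 130, 155, 193] ⇒ [50, 60, 69, 94, 114, 130, 155, 193]

Pooled cuts: [14, 24, 50, 58, 60, 69, 78, 85, 94, 105, 114, 130, 142, 152, 155, 163, 171, 188, 193]

Fragment lengths:
  [0,14): 14 bp
  [14,24): 10 bp
  [24,50): 26 bp
  [50,58): 8 bp
  [58,60): 2 bp
  [60,69): 9 bp
  [69,78): 9 bp
  [78,85): 7 bp
  [85,94): 9 bp
  [94,105): 11 bp
  [105,114): 9 bp
  [114,130): 16 bp
  [130,142): 12 bp
  [142,152): 10 bp
  [152,155): 3 bp
  [155,163): 8 bp
  [163,171): 8 bp
  [171,188): 17 bp
  [188,193): 5 bp
  [193,207): 14 bp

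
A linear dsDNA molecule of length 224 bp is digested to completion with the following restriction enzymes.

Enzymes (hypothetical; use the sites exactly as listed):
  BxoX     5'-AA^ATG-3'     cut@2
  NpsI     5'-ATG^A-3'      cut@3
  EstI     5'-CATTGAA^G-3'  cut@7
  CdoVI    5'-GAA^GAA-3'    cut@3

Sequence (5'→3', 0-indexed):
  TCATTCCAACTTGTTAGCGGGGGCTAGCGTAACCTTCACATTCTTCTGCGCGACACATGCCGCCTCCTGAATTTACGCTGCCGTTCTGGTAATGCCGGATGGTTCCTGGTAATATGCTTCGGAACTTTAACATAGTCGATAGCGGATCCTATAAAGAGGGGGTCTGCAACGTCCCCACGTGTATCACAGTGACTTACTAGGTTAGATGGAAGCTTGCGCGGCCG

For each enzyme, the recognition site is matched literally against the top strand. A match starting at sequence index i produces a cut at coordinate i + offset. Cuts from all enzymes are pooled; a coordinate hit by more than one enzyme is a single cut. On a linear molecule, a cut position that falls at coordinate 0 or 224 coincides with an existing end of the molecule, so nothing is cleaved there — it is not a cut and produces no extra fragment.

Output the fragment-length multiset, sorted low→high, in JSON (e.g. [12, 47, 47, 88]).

[224]

Scan for sites:
  BxoX (AAATG, off=2): no sites
  NpsI (ATGA, off=3): no sites
  EstI (CATTGAAG, off=7): no sites
  CdoVI (GAAGAA, off=3): no sites

All cut coordinates (distinct, sorted): ∅

Fragments:
  no cuts → one linear fragment of 224 bp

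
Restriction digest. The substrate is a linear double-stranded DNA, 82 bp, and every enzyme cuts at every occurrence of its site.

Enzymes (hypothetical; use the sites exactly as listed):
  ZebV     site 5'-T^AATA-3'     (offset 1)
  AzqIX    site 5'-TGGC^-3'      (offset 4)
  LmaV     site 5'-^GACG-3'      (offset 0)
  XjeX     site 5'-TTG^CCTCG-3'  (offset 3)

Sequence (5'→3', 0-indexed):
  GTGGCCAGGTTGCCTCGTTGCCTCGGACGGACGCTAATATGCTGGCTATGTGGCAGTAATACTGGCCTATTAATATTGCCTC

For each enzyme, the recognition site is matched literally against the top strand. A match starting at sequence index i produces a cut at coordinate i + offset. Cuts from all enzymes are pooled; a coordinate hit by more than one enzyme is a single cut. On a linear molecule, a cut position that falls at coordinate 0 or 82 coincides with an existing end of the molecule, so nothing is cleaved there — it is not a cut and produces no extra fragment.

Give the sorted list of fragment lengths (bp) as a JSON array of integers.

[3,4,5,5,5,6,7,8,8,9,11,11]

Scan for sites:
  ZebV (TAATA, off=1): starts [34, 56, 70] → cuts [35, 57, 71]
  AzqIX (TGGC, off=4): starts [1, 42, 50, 62] → cuts [5, 46, 54, 66]
  LmaV (GACG, off=0): starts [25, 29] → cuts [25, 29]
  XjeX (TTGCCTCG, off=3): starts [9, 17] → cuts [12, 20]

All cut coordinates (distinct, sorted): [5, 12, 20, 25, 29, 35, 46, 54, 57, 66, 71]

Fragments:
  [0,5): 5 bp
  [5,12): 7 bp
  [12,20): 8 bp
  [20,25): 5 bp
  [25,29): 4 bp
  [29,35): 6 bp
  [35,46): 11 bp
  [46,54): 8 bp
  [54,57): 3 bp
  [57,66): 9 bp
  [66,71): 5 bp
  [71,82): 11 bp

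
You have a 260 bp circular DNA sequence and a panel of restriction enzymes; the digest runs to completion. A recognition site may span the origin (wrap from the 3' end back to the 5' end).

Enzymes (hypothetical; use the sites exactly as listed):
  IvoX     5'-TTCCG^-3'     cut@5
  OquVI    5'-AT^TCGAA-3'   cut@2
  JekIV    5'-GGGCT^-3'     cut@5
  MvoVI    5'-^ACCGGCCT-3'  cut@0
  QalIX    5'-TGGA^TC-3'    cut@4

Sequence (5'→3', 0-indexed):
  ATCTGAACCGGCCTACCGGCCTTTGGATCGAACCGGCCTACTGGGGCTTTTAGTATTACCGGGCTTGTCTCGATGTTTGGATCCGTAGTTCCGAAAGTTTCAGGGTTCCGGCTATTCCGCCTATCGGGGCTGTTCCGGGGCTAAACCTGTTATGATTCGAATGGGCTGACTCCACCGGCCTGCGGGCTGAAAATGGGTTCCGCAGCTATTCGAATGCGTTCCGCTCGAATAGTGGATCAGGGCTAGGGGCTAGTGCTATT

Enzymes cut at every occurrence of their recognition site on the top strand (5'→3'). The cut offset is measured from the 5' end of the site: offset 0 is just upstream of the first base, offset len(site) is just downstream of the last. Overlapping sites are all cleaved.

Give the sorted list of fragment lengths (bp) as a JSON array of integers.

[4,5,6,6,7,7,8,8,9,11,12,12,13,13,14,14,14,15,15,16,17,17,17]

Per-enzyme occurrences:
  IvoX (TTCCG, off=5): starts [88, 105, 114, 132, 197, 218] → cuts [93, 110, 119, 137, 202, 223]
  OquVI (ATTCGAA, off=2): starts [154, 207] → cuts [156, 209]
  JekIV (GGGCT, off=5): starts [43, 60, 126, 137, 162, 183, 239, 246] → cuts [48, 65, 131, 142, 167, 188, 244, 251]
  MvoVI (ACCGGCCT, off=0): starts [6, 14, 31, 173] → cuts [6, 14, 31, 173]
  QalIX (TGGATC, off=4): starts [23, 77, 232] → cuts [27, 81, 236]

All cut coordinates (distinct, sorted): [6, 14, 27, 31, 48, 65, 81, 93, 110, 119, 131, 137, 142, 156, 167, 173, 188, 202, 209, 223, 236, 244, 251]

Fragment lengths:
  6→14: 8 bp
  14→27: 13 bp
  27→31: 4 bp
  31→48: 17 bp
  48→65: 17 bp
  65→81: 16 bp
  81→93: 12 bp
  93→110: 17 bp
  110→119: 9 bp
  119→131: 12 bp
  131→137: 6 bp
  137→142: 5 bp
  142→156: 14 bp
  156→167: 11 bp
  167→173: 6 bp
  173→188: 15 bp
  188→202: 14 bp
  202→209: 7 bp
  209→223: 14 bp
  223→236: 13 bp
  236→244: 8 bp
  244→251: 7 bp
  251→6 (wrap): 260-251+6 = 15 bp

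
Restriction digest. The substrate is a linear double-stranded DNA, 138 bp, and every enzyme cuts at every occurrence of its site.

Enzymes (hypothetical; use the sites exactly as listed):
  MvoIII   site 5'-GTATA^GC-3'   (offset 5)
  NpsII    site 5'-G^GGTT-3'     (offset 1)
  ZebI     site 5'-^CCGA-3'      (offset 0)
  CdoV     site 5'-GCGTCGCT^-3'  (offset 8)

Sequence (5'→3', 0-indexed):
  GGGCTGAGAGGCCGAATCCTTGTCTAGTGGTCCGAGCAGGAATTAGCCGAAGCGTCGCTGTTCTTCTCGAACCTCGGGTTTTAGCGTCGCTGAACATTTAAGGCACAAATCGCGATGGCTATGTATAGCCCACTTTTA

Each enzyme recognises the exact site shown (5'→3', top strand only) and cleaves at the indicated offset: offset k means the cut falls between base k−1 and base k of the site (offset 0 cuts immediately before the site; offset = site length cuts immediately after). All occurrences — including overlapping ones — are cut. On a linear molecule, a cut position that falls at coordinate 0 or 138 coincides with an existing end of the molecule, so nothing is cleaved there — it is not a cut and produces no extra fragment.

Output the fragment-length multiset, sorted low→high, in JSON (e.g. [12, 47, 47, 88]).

[11,11,13,15,15,17,20,36]

Site scan:
  MvoIII (GTATAGC, off=5): starts [122] → cuts [127]
  NpsII (GGGTT, off=1): starts [75] → cuts [76]
  ZebI (CCGA, off=0): starts [11, 31, 46] → cuts [11, 31, 46]
  CdoV (GCGTCGCT, off=8): starts [51, 83] → cuts [59, 91]

Pooled cuts: [11, 31, 46, 59, 76, 91, 127]

Fragment lengths:
  [0,11): 11 bp
  [11,31): 20 bp
  [31,46): 15 bp
  [46,59): 13 bp
  [59,76): 17 bp
  [76,91): 15 bp
  [91,127): 36 bp
  [127,138): 11 bp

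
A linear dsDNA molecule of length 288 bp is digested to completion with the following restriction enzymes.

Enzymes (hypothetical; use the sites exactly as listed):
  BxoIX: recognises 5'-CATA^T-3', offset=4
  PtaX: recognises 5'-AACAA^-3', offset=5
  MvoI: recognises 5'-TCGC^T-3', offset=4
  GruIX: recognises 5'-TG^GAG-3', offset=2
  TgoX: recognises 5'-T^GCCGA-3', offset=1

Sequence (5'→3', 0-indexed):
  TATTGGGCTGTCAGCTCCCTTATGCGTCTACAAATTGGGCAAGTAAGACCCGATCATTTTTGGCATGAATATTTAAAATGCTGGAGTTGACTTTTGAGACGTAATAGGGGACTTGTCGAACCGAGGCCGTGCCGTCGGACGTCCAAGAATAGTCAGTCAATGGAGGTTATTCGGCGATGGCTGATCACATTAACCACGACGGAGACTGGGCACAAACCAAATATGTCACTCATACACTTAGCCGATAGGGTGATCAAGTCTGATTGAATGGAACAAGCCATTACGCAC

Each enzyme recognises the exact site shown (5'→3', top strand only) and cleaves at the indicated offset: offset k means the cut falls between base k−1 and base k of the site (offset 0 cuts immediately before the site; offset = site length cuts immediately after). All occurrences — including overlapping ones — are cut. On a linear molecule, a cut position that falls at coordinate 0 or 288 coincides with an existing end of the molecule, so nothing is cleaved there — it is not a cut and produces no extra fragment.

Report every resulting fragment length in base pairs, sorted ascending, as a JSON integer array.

[12,79,83,114]

Scan for sites:
  BxoIX (CATAT, off=4): no sites
  PtaX AACAA/5: at [271] ⇒ [276]
  MvoI (TCGCT, off=4): no sites
  GruIX TGGAG/2: at [81, 160] ⇒ [83, 162]
  TgoX (TGCCGA, off=1): no sites

Pooled cuts: [83, 162, 276]

Fragment lengths:
  [0,83): 83 bp
  [83,162): 79 bp
  [162,276): 114 bp
  [276,288): 12 bp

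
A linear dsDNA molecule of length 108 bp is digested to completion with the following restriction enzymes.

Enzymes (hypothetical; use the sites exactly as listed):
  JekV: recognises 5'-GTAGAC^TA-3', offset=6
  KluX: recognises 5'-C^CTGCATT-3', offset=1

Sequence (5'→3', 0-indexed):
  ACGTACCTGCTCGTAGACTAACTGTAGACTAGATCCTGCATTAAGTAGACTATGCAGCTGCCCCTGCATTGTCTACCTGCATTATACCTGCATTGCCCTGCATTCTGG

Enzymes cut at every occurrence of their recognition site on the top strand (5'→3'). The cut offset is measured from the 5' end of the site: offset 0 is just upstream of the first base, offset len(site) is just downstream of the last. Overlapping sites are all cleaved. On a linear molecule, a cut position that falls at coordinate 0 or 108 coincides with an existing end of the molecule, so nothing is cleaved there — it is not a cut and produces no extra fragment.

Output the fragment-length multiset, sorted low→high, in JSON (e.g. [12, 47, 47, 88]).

[6,10,11,11,11,13,13,15,18]

Site scan:
  JekV (GTAGACTA, off=6): starts [12, 23, 44] → cuts [18, 29, 50]
  KluX (CCTGCATT, off=1): starts [34, 62, 75, 86, 96] → cuts [35, 63, 76, 87, 97]

Pooled cuts: [18, 29, 35, 50, 63, 76, 87, 97]

Fragment lengths:
  [0,18): 18 bp
  [18,29): 11 bp
  [29,35): 6 bp
  [35,50): 15 bp
  [50,63): 13 bp
  [63,76): 13 bp
  [76,87): 11 bp
  [87,97): 10 bp
  [97,108): 11 bp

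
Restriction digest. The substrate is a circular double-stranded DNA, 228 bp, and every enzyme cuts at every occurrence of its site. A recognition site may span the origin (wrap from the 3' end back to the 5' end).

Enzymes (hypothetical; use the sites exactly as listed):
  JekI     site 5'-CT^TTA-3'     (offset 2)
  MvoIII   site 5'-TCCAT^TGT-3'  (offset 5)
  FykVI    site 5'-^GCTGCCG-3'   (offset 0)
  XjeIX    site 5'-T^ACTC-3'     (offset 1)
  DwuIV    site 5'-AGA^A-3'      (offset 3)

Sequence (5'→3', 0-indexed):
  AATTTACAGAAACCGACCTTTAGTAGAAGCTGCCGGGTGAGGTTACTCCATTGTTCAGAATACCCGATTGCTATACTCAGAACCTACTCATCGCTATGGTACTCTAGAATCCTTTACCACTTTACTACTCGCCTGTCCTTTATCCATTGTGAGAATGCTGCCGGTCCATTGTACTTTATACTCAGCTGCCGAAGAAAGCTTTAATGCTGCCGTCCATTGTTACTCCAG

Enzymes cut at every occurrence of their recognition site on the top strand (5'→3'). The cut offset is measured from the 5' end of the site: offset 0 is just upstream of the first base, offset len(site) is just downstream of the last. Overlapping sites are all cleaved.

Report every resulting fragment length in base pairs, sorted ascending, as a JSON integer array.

[1,2,4,4,4,5,5,5,5,5,6,7,7,7,8,8,8,8,8,8,9,9,11,12,13,13,15,15,16]

Scan for sites:
  JekI (CTTTA, off=2): starts [17, 111, 119, 137, 173, 198] → cuts [19, 113, 121, 139, 175, 200]
  MvoIII (TCCATTGT, off=5): starts [46, 142, 164, 212] → cuts [51, 147, 169, 217]
  FykVI (GCTGCCG, off=0): starts [28, 156, 184, 205] → cuts [28, 156, 184, 205]
  XjeIX (TACTC, off=1): starts [43, 73, 84, 99, 125, 178, 220] → cuts [44, 74, 85, 100, 126, 179, 221]
  DwuIV (AGAA, off=3): starts [7, 24, 56, 78, 105, 151, 192, 226] → cuts [1, 10, 27, 59, 81, 108, 154, 195]

All cut coordinates (distinct, sorted): [1, 10, 19, 27, 28, 44, 51, 59, 74, 81, 85, 100, 108, 113, 121, 126, 139, 147, 154, 156, 169, 175, 179, 184, 195, 200, 205, 217, 221]

Fragment lengths:
  1→10: 9 bp
  10→19: 9 bp
  19→27: 8 bp
  27→28: 1 bp
  28→44: 16 bp
  44→51: 7 bp
  51→59: 8 bp
  59→74: 15 bp
  74→81: 7 bp
  81→85: 4 bp
  85→100: 15 bp
  100→108: 8 bp
  108→113: 5 bp
  113→121: 8 bp
  121→126: 5 bp
  126→139: 13 bp
  139→147: 8 bp
  147→154: 7 bp
  154→156: 2 bp
  156→169: 13 bp
  169→175: 6 bp
  175→179: 4 bp
  179→184: 5 bp
  184→195: 11 bp
  195→200: 5 bp
  200→205: 5 bp
  205→217: 12 bp
  217→221: 4 bp
  221→1 (wrap): 228-221+1 = 8 bp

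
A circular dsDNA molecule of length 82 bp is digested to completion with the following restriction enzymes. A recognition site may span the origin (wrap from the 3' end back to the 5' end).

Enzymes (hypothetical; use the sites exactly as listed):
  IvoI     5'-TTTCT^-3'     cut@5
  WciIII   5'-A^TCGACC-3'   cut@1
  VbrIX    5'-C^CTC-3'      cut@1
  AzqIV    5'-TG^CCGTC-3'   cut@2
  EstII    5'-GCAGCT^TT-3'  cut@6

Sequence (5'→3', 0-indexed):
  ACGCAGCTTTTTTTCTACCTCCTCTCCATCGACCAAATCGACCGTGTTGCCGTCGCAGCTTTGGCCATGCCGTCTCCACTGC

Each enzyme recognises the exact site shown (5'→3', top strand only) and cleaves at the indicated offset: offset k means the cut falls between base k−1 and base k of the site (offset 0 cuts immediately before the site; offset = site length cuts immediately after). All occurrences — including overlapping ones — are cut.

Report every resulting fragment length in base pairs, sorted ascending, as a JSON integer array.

[2,3,7,8,9,9,11,12,21]

Site scan:
  IvoI TTTCT/5: at [11] ⇒ [16]
  WciIII ATCGACC/1: at [27, 36] ⇒ [28, 37]
  VbrIX CCTC/1: at [17, 20] ⇒ [18, 21]
  AzqIV TGCCGTC/2: at [47, 67] ⇒ [49, 69]
  EstII GCAGCTTT/6: at [2, 54] ⇒ [8, 60]

All cut coordinates (distinct, sorted): [8, 16, 18, 21, 28, 37, 49, 60, 69]

Fragments:
  8→16: 8 bp
  16→18: 2 bp
  18→21: 3 bp
  21→28: 7 bp
  28→37: 9 bp
  37→49: 12 bp
  49→60: 11 bp
  60→69: 9 bp
  69→8 (wrap): 82-69+8 = 21 bp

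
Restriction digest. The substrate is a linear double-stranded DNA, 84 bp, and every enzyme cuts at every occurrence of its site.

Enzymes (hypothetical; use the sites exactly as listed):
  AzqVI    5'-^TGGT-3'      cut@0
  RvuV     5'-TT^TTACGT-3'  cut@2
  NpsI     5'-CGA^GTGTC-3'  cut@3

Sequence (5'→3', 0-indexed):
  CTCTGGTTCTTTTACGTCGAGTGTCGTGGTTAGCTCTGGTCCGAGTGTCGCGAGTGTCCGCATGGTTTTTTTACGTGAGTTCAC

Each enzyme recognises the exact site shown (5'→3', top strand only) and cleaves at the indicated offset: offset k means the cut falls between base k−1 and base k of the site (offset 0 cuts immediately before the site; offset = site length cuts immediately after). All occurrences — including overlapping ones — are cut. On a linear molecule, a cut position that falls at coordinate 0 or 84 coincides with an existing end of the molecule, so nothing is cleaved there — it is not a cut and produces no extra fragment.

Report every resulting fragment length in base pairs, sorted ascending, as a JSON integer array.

Per-enzyme occurrences:
  AzqVI TGGT/0: at [3, 26, 36, 62] ⇒ [3, 26, 36, 62]
  RvuV TTTTACGT/2: at [9, 68] ⇒ [11, 70]
  NpsI CGAGTGTC/3: at [17, 41, 50] ⇒ [20, 44, 53]

Pooled cuts: [3, 11, 20, 26, 36, 44, 53, 62, 70]

Fragments:
  [0,3): 3 bp
  [3,11): 8 bp
  [11,20): 9 bp
  [20,26): 6 bp
  [26,36): 10 bp
  [36,44): 8 bp
  [44,53): 9 bp
  [53,62): 9 bp
  [62,70): 8 bp
  [70,84): 14 bp

[3,6,8,8,8,9,9,9,10,14]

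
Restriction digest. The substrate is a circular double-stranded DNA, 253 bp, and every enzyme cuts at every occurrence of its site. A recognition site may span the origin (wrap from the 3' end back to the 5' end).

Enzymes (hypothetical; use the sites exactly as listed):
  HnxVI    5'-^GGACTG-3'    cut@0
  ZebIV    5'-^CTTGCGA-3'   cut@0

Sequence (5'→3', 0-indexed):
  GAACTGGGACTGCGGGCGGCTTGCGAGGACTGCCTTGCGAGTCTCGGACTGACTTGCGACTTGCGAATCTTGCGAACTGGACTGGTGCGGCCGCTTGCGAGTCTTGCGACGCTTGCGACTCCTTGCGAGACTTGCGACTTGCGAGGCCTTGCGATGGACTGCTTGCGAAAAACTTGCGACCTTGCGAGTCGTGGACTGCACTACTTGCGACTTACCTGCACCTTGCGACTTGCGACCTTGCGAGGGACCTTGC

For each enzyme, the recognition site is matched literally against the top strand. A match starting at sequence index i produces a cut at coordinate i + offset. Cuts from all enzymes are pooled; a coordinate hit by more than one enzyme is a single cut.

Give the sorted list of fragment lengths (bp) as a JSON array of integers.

Per-enzyme occurrences:
  HnxVI (GGACTG, off=0): starts [6, 26, 45, 78, 155, 192] → cuts [6, 26, 45, 78, 155, 192]
  ZebIV (CTTGCGA, off=0): starts [19, 33, 52, 59, 68, 93, 102, 111, 121, 130, 137, 147, 161, 172, 180, 203, 221, 228, 236, 248] → cuts [19, 33, 52, 59, 68, 93, 102, 111, 121, 130, 137, 147, 161, 172, 180, 203, 221, 228, 236, 248]

All cut coordinates (distinct, sorted): [6, 19, 26, 33, 45, 52, 59, 68, 78, 93, 102, 111, 121, 130, 137, 147, 155, 161, 172, 180, 192, 203, 221, 228, 236, 248]

Fragments:
  6→19: 13 bp
  19→26: 7 bp
  26→33: 7 bp
  33→45: 12 bp
  45→52: 7 bp
  52→59: 7 bp
  59→68: 9 bp
  68→78: 10 bp
  78→93: 15 bp
  93→102: 9 bp
  102→111: 9 bp
  111→121: 10 bp
  121→130: 9 bp
  130→137: 7 bp
  137→147: 10 bp
  147→155: 8 bp
  155→161: 6 bp
  161→172: 11 bp
  172→180: 8 bp
  180→192: 12 bp
  192→203: 11 bp
  203→221: 18 bp
  221→228: 7 bp
  228→236: 8 bp
  236→248: 12 bp
  248→6 (wrap): 253-248+6 = 11 bp

[6,7,7,7,7,7,7,8,8,8,9,9,9,9,10,10,10,11,11,11,12,12,12,13,15,18]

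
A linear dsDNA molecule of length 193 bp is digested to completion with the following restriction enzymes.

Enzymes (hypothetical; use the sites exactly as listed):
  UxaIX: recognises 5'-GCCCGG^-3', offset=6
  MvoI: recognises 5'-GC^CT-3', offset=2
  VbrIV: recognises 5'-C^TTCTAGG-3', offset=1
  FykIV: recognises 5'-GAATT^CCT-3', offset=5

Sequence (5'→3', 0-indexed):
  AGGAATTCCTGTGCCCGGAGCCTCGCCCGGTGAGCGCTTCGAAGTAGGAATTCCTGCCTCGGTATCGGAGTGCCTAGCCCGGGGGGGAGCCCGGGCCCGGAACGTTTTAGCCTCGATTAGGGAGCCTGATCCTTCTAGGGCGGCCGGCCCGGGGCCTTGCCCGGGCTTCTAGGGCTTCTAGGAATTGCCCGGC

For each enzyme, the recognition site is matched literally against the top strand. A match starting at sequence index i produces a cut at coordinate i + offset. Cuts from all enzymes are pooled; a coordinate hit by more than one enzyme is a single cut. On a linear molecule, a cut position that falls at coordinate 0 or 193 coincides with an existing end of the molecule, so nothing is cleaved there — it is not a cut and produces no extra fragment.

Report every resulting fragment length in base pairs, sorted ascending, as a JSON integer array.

[1,2,3,3,5,6,7,7,9,9,9,9,11,11,12,14,16,17,20,22]

Scan for sites:
  UxaIX (GCCCGG, off=6): starts [12, 24, 76, 88, 94, 146, 158, 186] → cuts [18, 30, 82, 94, 100, 152, 164, 192]
  MvoI (GCCT, off=2): starts [19, 55, 71, 109, 123, 153] → cuts [21, 57, 73, 111, 125, 155]
  VbrIV (CTTCTAGG, off=1): starts [131, 165, 174] → cuts [132, 166, 175]
  FykIV (GAATTCCT, off=5): starts [2, 47] → cuts [7, 52]

All cut coordinates (distinct, sorted): [7, 18, 21, 30, 52, 57, 73, 82, 94, 100, 111, 125, 132, 152, 155, 164, 166, 175, 192]

Fragment lengths:
  [0,7): 7 bp
  [7,18): 11 bp
  [18,21): 3 bp
  [21,30): 9 bp
  [30,52): 22 bp
  [52,57): 5 bp
  [57,73): 16 bp
  [73,82): 9 bp
  [82,94): 12 bp
  [94,100): 6 bp
  [100,111): 11 bp
  [111,125): 14 bp
  [125,132): 7 bp
  [132,152): 20 bp
  [152,155): 3 bp
  [155,164): 9 bp
  [164,166): 2 bp
  [166,175): 9 bp
  [175,192): 17 bp
  [192,193): 1 bp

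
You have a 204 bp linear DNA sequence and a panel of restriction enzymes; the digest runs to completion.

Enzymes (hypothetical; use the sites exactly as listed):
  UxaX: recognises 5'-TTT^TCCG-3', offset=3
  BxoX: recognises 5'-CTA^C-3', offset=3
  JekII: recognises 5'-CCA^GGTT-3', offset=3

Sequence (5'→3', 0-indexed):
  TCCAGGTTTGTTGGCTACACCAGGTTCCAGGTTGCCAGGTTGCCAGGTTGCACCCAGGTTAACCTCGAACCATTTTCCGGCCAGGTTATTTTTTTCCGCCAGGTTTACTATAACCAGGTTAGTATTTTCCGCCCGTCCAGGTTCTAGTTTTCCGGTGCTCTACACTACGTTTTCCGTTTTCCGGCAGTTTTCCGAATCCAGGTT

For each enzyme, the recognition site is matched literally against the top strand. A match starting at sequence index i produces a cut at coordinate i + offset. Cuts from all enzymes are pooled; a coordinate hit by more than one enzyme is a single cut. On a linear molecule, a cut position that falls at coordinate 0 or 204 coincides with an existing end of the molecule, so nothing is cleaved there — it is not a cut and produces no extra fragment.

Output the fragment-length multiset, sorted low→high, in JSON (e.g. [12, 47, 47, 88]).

Scan for sites:
  UxaX (TTTTCCG, off=3): starts [72, 91, 124, 147, 169, 176, 187] → cuts [75, 94, 127, 150, 172, 179, 190]
  BxoX (CTAC, off=3): starts [14, 159, 164] → cuts [17, 162, 167]
  JekII (CCAGGTT, off=3): starts [1, 19, 26, 34, 42, 53, 80, 98, 113, 136, 197] → cuts [4, 22, 29, 37, 45, 56, 83, 101, 116, 139, 200]

Pooled cuts: [4, 17, 22, 29, 37, 45, 56, 75, 83, 94, 101, 116, 127, 139, 150, 162, 167, 172, 179, 190, 200]

Fragments:
  [0,4): 4 bp
  [4,17): 13 bp
  [17,22): 5 bp
  [22,29): 7 bp
  [29,37): 8 bp
  [37,45): 8 bp
  [45,56): 11 bp
  [56,75): 19 bp
  [75,83): 8 bp
  [83,94): 11 bp
  [94,101): 7 bp
  [101,116): 15 bp
  [116,127): 11 bp
  [127,139): 12 bp
  [139,150): 11 bp
  [150,162): 12 bp
  [162,167): 5 bp
  [167,172): 5 bp
  [172,179): 7 bp
  [179,190): 11 bp
  [190,200): 10 bp
  [200,204): 4 bp

[4,4,5,5,5,7,7,7,8,8,8,10,11,11,11,11,11,12,12,13,15,19]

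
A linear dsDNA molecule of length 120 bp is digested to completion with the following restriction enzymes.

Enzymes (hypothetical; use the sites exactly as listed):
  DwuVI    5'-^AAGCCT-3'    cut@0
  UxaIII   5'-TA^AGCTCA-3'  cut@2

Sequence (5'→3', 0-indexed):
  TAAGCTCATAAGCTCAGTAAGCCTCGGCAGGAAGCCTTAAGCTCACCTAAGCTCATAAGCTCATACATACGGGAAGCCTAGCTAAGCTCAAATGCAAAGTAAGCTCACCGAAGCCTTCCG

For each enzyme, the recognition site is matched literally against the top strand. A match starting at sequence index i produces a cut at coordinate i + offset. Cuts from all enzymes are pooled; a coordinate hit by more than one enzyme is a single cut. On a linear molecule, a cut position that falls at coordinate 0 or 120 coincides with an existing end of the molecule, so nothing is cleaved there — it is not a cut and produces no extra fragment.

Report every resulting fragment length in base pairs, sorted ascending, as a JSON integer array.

Scan for sites:
  DwuVI (AAGCCT, off=0): starts [18, 31, 73, 110] → cuts [18, 31, 73, 110]
  UxaIII (TAAGCTCA, off=2): starts [0, 8, 37, 47, 55, 82, 99] → cuts [2, 10, 39, 49, 57, 84, 101]

Pooled cuts: [2, 10, 18, 31, 39, 49, 57, 73, 84, 101, 110]

Fragments:
  [0,2): 2 bp
  [2,10): 8 bp
  [10,18): 8 bp
  [18,31): 13 bp
  [31,39): 8 bp
  [39,49): 10 bp
  [49,57): 8 bp
  [57,73): 16 bp
  [73,84): 11 bp
  [84,101): 17 bp
  [101,110): 9 bp
  [110,120): 10 bp

[2,8,8,8,8,9,10,10,11,13,16,17]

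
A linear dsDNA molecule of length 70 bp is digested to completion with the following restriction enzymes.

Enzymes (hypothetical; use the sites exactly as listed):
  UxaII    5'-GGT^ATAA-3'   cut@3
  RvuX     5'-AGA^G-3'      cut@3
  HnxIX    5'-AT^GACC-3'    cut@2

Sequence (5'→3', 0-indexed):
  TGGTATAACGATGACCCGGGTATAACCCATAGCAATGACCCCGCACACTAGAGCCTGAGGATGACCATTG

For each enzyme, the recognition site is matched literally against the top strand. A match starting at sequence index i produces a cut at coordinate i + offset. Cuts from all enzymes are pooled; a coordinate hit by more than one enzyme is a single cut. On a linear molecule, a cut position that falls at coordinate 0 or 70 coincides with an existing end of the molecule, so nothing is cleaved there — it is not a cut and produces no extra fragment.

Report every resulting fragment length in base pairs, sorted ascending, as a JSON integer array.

[4,8,8,9,10,15,16]

Site scan:
  UxaII GGTATAA/3: at [1, 18] ⇒ [4, 21]
  RvuX AGAG/3: at [49] ⇒ [52]
  HnxIX ATGACC/2: at [10, 34, 60] ⇒ [12, 36, 62]

Pooled cuts: [4, 12, 21, 36, 52, 62]

Fragment lengths:
  [0,4): 4 bp
  [4,12): 8 bp
  [12,21): 9 bp
  [21,36): 15 bp
  [36,52): 16 bp
  [52,62): 10 bp
  [62,70): 8 bp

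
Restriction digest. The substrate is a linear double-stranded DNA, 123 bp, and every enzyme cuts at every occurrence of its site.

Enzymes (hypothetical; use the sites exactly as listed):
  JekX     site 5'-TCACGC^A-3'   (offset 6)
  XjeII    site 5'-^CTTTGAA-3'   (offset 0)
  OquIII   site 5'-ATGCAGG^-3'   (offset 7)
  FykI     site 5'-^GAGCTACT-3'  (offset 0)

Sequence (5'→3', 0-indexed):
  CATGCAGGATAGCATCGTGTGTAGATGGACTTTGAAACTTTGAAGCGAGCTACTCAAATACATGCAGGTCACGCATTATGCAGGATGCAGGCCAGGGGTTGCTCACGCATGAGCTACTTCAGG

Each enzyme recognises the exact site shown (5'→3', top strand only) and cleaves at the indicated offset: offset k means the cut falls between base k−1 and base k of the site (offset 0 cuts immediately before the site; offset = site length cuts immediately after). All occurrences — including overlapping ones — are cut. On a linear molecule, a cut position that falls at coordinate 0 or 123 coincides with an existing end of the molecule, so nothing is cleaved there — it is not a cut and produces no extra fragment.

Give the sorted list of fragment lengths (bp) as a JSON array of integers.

Scan for sites:
  JekX TCACGCA/6: at [68, 102] ⇒ [74, 108]
  XjeII CTTTGAA/0: at [29, 37] ⇒ [29, 37]
  OquIII ATGCAGG/7: at [1, 61, 77, 84] ⇒ [8, 68, 84, 91]
  FykI GAGCTACT/0: at [46, 110] ⇒ [46, 110]

Pooled cuts: [8, 29, 37, 46, 68, 74, 84, 91, 108, 110]

Fragments:
  [0,8): 8 bp
  [8,29): 21 bp
  [29,37): 8 bp
  [37,46): 9 bp
  [46,68): 22 bp
  [68,74): 6 bp
  [74,84): 10 bp
  [84,91): 7 bp
  [91,108): 17 bp
  [108,110): 2 bp
  [110,123): 13 bp

[2,6,7,8,8,9,10,13,17,21,22]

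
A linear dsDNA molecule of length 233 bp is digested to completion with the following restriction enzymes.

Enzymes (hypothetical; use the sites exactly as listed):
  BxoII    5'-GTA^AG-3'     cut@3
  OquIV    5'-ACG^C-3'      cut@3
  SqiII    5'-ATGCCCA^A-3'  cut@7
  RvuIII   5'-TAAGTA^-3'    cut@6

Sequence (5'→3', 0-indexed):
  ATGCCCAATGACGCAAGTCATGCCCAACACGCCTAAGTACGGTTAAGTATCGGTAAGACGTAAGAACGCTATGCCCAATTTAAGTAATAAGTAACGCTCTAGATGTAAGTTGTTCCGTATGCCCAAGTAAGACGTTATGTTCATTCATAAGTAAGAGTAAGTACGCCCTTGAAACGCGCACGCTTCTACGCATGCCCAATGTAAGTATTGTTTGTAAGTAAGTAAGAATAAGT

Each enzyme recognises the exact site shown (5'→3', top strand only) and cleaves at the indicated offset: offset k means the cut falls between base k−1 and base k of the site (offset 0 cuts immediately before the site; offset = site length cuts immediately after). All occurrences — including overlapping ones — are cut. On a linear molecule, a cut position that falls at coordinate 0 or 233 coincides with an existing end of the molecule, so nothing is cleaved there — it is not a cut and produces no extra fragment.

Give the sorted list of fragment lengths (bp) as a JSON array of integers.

Scan for sites:
  BxoII GTAAG/3: at [52, 59, 104, 126, 150, 156, 200, 213, 217, 221] ⇒ [55, 62, 107, 129, 153, 159, 203, 216, 220, 224]
  OquIV ACGC/3: at [10, 28, 65, 93, 162, 173, 179, 187] ⇒ [13, 31, 68, 96, 165, 176, 182, 190]
  SqiII ATGCCCAA/7: at [0, 19, 70, 118, 191] ⇒ [7, 26, 77, 125, 198]
  RvuIII TAAGTA/6: at [33, 43, 80, 87, 147, 157, 201, 214, 218] ⇒ [39, 49, 86, 93, 153, 163, 207, 220, 224]

All cut coordinates (distinct, sorted): [7, 13, 26, 31, 39, 49, 55, 62, 68, 77, 86, 93, 96, 107, 125, 129, 153, 159, 163, 165, 176, 182, 190, 198, 203, 207, 216, 220, 224]

Fragment lengths:
  [0,7): 7 bp
  [7,13): 6 bp
  [13,26): 13 bp
  [26,31): 5 bp
  [31,39): 8 bp
  [39,49): 10 bp
  [49,55): 6 bp
  [55,62): 7 bp
  [62,68): 6 bp
  [68,77): 9 bp
  [77,86): 9 bp
  [86,93): 7 bp
  [93,96): 3 bp
  [96,107): 11 bp
  [107,125): 18 bp
  [125,129): 4 bp
  [129,153): 24 bp
  [153,159): 6 bp
  [159,163): 4 bp
  [163,165): 2 bp
  [165,176): 11 bp
  [176,182): 6 bp
  [182,190): 8 bp
  [190,198): 8 bp
  [198,203): 5 bp
  [203,207): 4 bp
  [207,216): 9 bp
  [216,220): 4 bp
  [220,224): 4 bp
  [224,233): 9 bp

[2,3,4,4,4,4,4,5,5,6,6,6,6,6,7,7,7,8,8,8,9,9,9,9,10,11,11,13,18,24]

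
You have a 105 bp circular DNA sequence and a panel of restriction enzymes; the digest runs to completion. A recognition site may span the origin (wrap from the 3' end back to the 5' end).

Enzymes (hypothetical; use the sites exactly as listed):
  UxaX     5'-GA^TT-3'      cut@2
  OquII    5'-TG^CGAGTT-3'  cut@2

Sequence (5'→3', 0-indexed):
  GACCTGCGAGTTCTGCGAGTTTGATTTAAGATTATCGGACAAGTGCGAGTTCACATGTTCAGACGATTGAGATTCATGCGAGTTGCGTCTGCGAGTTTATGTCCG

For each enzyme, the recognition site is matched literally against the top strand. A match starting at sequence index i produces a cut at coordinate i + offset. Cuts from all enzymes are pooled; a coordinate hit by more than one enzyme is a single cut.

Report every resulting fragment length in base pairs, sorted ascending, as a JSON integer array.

[6,6,7,9,9,13,14,20,21]

Scan for sites:
  UxaX (GATT, off=2): starts [22, 29, 64, 70] → cuts [24, 31, 66, 72]
  OquII (TGCGAGTT, off=2): starts [4, 13, 43, 76, 89] → cuts [6, 15, 45, 78, 91]

Pooled cuts: [6, 15, 24, 31, 45, 66, 72, 78, 91]

Fragments:
  6→15: 9 bp
  15→24: 9 bp
  24→31: 7 bp
  31→45: 14 bp
  45→66: 21 bp
  66→72: 6 bp
  72→78: 6 bp
  78→91: 13 bp
  91→6 (wrap): 105-91+6 = 20 bp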